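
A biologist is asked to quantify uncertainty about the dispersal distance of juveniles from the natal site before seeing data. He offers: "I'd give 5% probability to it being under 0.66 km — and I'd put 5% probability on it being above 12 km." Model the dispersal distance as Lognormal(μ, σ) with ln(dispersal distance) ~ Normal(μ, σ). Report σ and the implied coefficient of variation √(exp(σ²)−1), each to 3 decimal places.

If T ~ Lognormal(μ,σ) then ln T ~ Normal(μ,σ), so the p-quantile of ln T is μ + z_p·σ.
ln(0.66) = -0.4155 and ln(12) = 2.485; z_{0.05} = -1.645, z_{0.95} = 1.645.
σ = (2.485 − -0.4155)/(1.645 − (-1.645)) = 0.882.
μ = -0.4155 − (-1.645)·0.882 = 1.035.
CV = √(exp(σ²)−1) = √(exp(0.7773)−1) = 1.084.

σ ≈ 0.882, CV ≈ 1.084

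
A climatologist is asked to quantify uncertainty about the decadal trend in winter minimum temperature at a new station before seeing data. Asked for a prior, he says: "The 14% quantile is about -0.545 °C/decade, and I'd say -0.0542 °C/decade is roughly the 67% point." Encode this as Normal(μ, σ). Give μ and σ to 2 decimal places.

The p-quantile of Normal(μ,σ) is μ + z_p·σ, with z_{0.14} = -1.08 and z_{0.67} = 0.4399.
Eliminate σ: μ = (z₂·x₁ − z₁·x₂)/(z₂ − z₁) = (0.4399·-0.545 − (-1.08)·-0.0542)/1.52 = -0.20.
Then σ = (x₂ − x₁)/(z₂ − z₁) = (-0.0542 − -0.545)/1.52 = 0.32.

μ = -0.20, σ = 0.32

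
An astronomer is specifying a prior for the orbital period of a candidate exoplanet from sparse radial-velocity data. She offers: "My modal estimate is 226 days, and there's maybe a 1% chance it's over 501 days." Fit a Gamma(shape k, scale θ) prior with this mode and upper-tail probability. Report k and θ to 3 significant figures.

k ≈ 8.6, θ ≈ 29.8

Gamma(k,θ) with k>1 has mode (k−1)θ, so θ = 226/(k−1).
Need P(X < 501) = 0.99 with θ tied to k this way. Start at k = 2, θ = 226: P(X<501) ≈ 0.650.
Too low — raise k to concentrate. Iterating converges to k ≈ 8.6.
Then θ = 226/(8.6−1) ≈ 29.8.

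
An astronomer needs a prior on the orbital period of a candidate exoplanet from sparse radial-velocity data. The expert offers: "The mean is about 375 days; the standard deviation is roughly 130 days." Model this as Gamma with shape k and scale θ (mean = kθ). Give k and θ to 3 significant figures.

For Gamma(k, scale θ): mean = kθ, variance = kθ², so CV = 1/√k.
CV = SD/mean = 130/375 = 0.3467, hence k = 1/CV² = 8.32.
Then θ = mean/k = 375/8.32 = 45.1.

k ≈ 8.32, θ ≈ 45.1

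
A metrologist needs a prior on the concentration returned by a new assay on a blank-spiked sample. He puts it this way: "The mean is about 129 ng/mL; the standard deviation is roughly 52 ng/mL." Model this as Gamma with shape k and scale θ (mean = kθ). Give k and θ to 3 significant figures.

k ≈ 6.15, θ ≈ 21

For Gamma(k, scale θ): mean = kθ, variance = kθ², so CV = 1/√k.
CV = SD/mean = 52/129 = 0.4031, hence k = 1/CV² = 6.15.
Then θ = mean/k = 129/6.15 = 21.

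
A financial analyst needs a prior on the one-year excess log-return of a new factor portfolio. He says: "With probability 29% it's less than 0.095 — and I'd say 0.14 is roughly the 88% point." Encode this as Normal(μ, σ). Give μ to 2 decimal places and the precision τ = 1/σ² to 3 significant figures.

The p-quantile of Normal(μ,σ) is μ + z_p·σ, with z_{0.29} = -0.5534 and z_{0.88} = 1.175.
Eliminate σ: μ = (z₂·x₁ − z₁·x₂)/(z₂ − z₁) = (1.175·0.095 − (-0.5534)·0.14)/1.728 = 0.11.
Then σ = (x₂ − x₁)/(z₂ − z₁) = (0.14 − 0.095)/1.728 = 0.03.
Precision τ = 1/σ² = 1/0.02604² = 1480.

μ = 0.11, τ = 1480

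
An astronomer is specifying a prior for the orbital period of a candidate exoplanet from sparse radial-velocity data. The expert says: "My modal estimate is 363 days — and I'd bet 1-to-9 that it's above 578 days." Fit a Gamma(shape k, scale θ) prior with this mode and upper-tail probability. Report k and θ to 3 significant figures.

k ≈ 9.68, θ ≈ 41.8

Gamma(k,θ) with k>1 has mode (k−1)θ, so θ = 363/(k−1).
Need P(X < 578) = 0.9 with θ tied to k this way. Start at k = 2, θ = 363: P(X<578) ≈ 0.473.
Too low — raise k to concentrate. Iterating converges to k ≈ 9.68.
Then θ = 363/(9.68−1) ≈ 41.8.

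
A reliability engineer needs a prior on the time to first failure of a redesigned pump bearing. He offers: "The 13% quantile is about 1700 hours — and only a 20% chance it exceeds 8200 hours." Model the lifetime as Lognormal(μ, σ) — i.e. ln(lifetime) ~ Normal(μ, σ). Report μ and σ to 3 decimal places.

μ ≈ 8.339, σ ≈ 0.800

If T ~ Lognormal(μ,σ) then ln T ~ Normal(μ,σ), so the p-quantile of ln T is μ + z_p·σ.
ln(1700) = 7.438 and ln(8200) = 9.012; z_{0.13} = -1.126, z_{0.8} = 0.8416.
σ = (9.012 − 7.438)/(0.8416 − (-1.126)) = 0.800.
μ = 7.438 − (-1.126)·0.800 = 8.339.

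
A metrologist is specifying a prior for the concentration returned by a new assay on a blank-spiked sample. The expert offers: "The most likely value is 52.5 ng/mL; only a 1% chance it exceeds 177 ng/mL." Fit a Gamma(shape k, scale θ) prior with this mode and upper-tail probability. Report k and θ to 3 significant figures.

k ≈ 3.96, θ ≈ 17.7

Gamma(k,θ) with k>1 has mode (k−1)θ, so θ = 52.5/(k−1).
Need P(X < 177) = 0.99 with θ tied to k this way. Start at k = 2, θ = 52.5: P(X<177) ≈ 0.850.
Too low — raise k to concentrate. Iterating converges to k ≈ 3.96.
Then θ = 52.5/(3.96−1) ≈ 17.7.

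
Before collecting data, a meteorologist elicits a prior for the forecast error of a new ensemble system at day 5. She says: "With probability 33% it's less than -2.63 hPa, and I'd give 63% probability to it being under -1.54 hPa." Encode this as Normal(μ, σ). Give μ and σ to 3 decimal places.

μ = -2.009, σ = 1.412

The p-quantile of Normal(μ,σ) is μ + z_p·σ, with z_{0.33} = -0.4399 and z_{0.63} = 0.3319.
Eliminate σ: μ = (z₂·x₁ − z₁·x₂)/(z₂ − z₁) = (0.3319·-2.63 − (-0.4399)·-1.54)/0.7718 = -2.009.
Then σ = (x₂ − x₁)/(z₂ − z₁) = (-1.54 − -2.63)/0.7718 = 1.412.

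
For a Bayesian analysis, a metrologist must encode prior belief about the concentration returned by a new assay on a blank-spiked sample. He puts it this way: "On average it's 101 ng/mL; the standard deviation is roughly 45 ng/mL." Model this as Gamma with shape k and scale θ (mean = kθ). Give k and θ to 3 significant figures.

k ≈ 5.04, θ ≈ 20

For Gamma(k, scale θ): mean = kθ, variance = kθ², so CV = 1/√k.
CV = SD/mean = 45/101 = 0.4455, hence k = 1/CV² = 5.04.
Then θ = mean/k = 101/5.04 = 20.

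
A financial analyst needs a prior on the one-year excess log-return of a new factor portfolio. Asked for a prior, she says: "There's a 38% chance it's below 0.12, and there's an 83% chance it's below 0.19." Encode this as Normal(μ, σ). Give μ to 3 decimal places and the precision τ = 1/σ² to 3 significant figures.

The p-quantile of Normal(μ,σ) is μ + z_p·σ, with z_{0.38} = -0.3055 and z_{0.83} = 0.9542.
Eliminate σ: μ = (z₂·x₁ − z₁·x₂)/(z₂ − z₁) = (0.9542·0.12 − (-0.3055)·0.19)/1.26 = 0.137.
Then σ = (x₂ − x₁)/(z₂ − z₁) = (0.19 − 0.12)/1.26 = 0.056.
Precision τ = 1/σ² = 1/0.05557² = 324.

μ = 0.137, τ = 324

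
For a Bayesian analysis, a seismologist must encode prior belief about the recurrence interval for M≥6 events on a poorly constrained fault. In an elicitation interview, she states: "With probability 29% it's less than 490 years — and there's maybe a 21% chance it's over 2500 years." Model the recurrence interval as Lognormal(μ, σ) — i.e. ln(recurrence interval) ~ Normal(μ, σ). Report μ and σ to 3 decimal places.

If T ~ Lognormal(μ,σ) then ln T ~ Normal(μ,σ), so the p-quantile of ln T is μ + z_p·σ.
ln(490) = 6.194 and ln(2500) = 7.824; z_{0.29} = -0.5534, z_{0.79} = 0.8064.
σ = (7.824 − 6.194)/(0.8064 − (-0.5534)) = 1.198.
μ = 6.194 − (-0.5534)·1.198 = 6.858.

μ ≈ 6.858, σ ≈ 1.198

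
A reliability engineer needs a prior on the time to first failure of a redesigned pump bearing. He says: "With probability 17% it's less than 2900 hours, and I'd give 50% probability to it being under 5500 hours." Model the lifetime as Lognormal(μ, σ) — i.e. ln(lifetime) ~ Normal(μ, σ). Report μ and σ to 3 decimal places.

If T ~ Lognormal(μ,σ) then ln T ~ Normal(μ,σ), so the p-quantile of ln T is μ + z_p·σ.
ln(2900) = 7.972 and ln(5500) = 8.613; z_{0.17} = -0.9542, z_{0.5} = 0.
σ = (8.613 − 7.972)/(0 − (-0.9542)) = 0.671.
μ = 7.972 − (-0.9542)·0.671 = 8.613.

μ ≈ 8.613, σ ≈ 0.671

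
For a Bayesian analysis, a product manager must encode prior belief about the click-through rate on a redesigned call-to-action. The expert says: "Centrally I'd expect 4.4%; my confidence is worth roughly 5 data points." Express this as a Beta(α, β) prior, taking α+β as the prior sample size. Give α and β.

Under the effective-sample-size interpretation, Beta(α, β) has prior mean α/(α+β) and prior sample size α+β.
So α+β = 5 and α/(α+β) = 0.044, giving α = 0.044·5 = 0.22 and β = 5 − 0.22 = 4.78.

α = 0.22, β = 4.78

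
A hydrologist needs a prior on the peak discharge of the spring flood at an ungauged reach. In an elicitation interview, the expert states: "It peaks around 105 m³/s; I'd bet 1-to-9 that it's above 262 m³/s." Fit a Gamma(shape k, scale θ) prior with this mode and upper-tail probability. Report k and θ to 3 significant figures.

k ≈ 3.3, θ ≈ 45.7

Gamma(k,θ) with k>1 has mode (k−1)θ, so θ = 105/(k−1).
Need P(X < 262) = 0.9 with θ tied to k this way. Start at k = 2, θ = 105: P(X<262) ≈ 0.712.
Too low — raise k to concentrate. Iterating converges to k ≈ 3.3.
Then θ = 105/(3.3−1) ≈ 45.7.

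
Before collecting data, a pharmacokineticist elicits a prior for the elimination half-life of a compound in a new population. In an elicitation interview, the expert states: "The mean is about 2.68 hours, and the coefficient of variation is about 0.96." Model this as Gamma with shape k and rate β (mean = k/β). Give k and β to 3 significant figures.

k ≈ 1.09, β ≈ 0.405

For Gamma(k, rate β): mean = k/β, variance = k/β², so CV = 1/√k.
CV = 0.96, hence k = 1/CV² = 1.09.
Then β = k/mean = 1.09/2.68 = 0.405.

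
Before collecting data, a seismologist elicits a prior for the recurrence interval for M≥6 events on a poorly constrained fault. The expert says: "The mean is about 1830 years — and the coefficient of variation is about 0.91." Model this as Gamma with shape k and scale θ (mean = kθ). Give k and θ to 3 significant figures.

For Gamma(k, scale θ): mean = kθ, variance = kθ², so CV = 1/√k.
CV = 0.91, hence k = 1/CV² = 1.21.
Then θ = mean/k = 1830/1.21 = 1520.

k ≈ 1.21, θ ≈ 1520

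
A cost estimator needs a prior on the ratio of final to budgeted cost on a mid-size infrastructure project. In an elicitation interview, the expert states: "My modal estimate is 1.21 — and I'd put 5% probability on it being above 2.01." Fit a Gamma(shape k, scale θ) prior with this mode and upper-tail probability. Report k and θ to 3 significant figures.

Gamma(k,θ) with k>1 has mode (k−1)θ, so θ = 1.21/(k−1).
Need P(X < 2.01) = 0.95 with θ tied to k this way. Start at k = 2, θ = 1.21: P(X<2.01) ≈ 0.495.
Too low — raise k to concentrate. Iterating converges to k ≈ 11.8.
Then θ = 1.21/(11.8−1) ≈ 0.112.

k ≈ 11.8, θ ≈ 0.112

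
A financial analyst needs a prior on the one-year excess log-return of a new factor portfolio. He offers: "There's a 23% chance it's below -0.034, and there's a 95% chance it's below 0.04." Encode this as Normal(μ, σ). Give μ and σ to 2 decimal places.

μ = -0.01, σ = 0.03

The p-quantile of Normal(μ,σ) is μ + z_p·σ, with z_{0.23} = -0.7388 and z_{0.95} = 1.645.
Eliminate σ: μ = (z₂·x₁ − z₁·x₂)/(z₂ − z₁) = (1.645·-0.034 − (-0.7388)·0.04)/2.384 = -0.01.
Then σ = (x₂ − x₁)/(z₂ − z₁) = (0.04 − -0.034)/2.384 = 0.03.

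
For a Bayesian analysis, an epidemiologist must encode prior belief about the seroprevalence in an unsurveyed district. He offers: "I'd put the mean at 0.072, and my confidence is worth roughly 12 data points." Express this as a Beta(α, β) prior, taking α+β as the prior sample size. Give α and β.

α = 0.864, β = 11.136

Under the effective-sample-size interpretation, Beta(α, β) has prior mean α/(α+β) and prior sample size α+β.
So α+β = 12 and α/(α+β) = 0.072, giving α = 0.072·12 = 0.864 and β = 12 − 0.864 = 11.136.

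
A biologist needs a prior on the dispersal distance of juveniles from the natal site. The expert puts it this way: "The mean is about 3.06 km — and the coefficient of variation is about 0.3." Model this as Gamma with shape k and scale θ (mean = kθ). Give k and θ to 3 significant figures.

For Gamma(k, scale θ): mean = kθ, variance = kθ², so CV = 1/√k.
CV = 0.3, hence k = 1/CV² = 11.1.
Then θ = mean/k = 3.06/11.1 = 0.275.

k ≈ 11.1, θ ≈ 0.275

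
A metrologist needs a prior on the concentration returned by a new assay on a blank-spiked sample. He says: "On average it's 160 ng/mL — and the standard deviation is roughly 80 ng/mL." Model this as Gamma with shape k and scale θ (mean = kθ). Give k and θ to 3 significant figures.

For Gamma(k, scale θ): mean = kθ, variance = kθ², so CV = 1/√k.
CV = SD/mean = 80/160 = 0.5, hence k = 1/CV² = 4.
Then θ = mean/k = 160/4 = 40.

k ≈ 4, θ ≈ 40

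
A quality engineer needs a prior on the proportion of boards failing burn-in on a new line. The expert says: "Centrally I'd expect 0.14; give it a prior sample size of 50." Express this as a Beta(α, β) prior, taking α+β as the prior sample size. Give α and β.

Under the effective-sample-size interpretation, Beta(α, β) has prior mean α/(α+β) and prior sample size α+β.
So α+β = 50 and α/(α+β) = 0.14, giving α = 0.14·50 = 7 and β = 50 − 7 = 43.

α = 7, β = 43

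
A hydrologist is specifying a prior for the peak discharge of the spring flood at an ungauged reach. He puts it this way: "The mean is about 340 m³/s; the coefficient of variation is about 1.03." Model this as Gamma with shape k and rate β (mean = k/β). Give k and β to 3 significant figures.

k ≈ 0.943, β ≈ 0.00277

For Gamma(k, rate β): mean = k/β, variance = k/β², so CV = 1/√k.
CV = 1.03, hence k = 1/CV² = 0.943.
Then β = k/mean = 0.943/340 = 0.00277.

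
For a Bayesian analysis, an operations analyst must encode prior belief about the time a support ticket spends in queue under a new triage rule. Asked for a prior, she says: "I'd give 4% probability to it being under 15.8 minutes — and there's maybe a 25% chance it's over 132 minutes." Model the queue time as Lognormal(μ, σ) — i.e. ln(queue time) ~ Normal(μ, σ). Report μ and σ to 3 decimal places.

μ ≈ 4.292, σ ≈ 0.875

If T ~ Lognormal(μ,σ) then ln T ~ Normal(μ,σ), so the p-quantile of ln T is μ + z_p·σ.
ln(15.8) = 2.76 and ln(132) = 4.883; z_{0.04} = -1.751, z_{0.75} = 0.6745.
σ = (4.883 − 2.76)/(0.6745 − (-1.751)) = 0.875.
μ = 2.76 − (-1.751)·0.875 = 4.292.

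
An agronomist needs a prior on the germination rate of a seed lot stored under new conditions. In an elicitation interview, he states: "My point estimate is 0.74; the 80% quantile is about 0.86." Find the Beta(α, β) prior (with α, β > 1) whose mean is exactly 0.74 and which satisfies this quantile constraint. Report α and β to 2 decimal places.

α ≈ 7.24, β ≈ 2.54

With mean 0.74 fixed, write α = 0.74s, β = 0.26s where s = α+β.
Need P(θ < 0.86) = 0.8 under Beta(0.74s, 0.26s). Normal approximation: (q−m)/√(m(1−m)/s) ≈ z_{0.8} = 0.842, so s ≈ 0.74·0.26·(0.842)²/(0.86−0.74)² = 9.5.
At s = 9.5: P(θ<0.86) ≈ 0.795. Adjusting to match 0.8 gives s ≈ 9.79.
So α = 0.74·9.79 ≈ 7.24, β = 0.26·9.79 ≈ 2.54.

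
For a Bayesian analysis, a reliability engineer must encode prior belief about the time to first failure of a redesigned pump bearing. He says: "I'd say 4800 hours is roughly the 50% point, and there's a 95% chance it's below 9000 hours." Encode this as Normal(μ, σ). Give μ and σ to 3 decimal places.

μ = 4800.000, σ = 2553.419

The p-quantile of Normal(μ,σ) is μ + z_p·σ, with z_{0.5} = 0 and z_{0.95} = 1.645.
Eliminate σ: μ = (z₂·x₁ − z₁·x₂)/(z₂ − z₁) = (1.645·4800 − (0)·9000)/1.645 = 4800.000.
Then σ = (x₂ − x₁)/(z₂ − z₁) = (9000 − 4800)/1.645 = 2553.419.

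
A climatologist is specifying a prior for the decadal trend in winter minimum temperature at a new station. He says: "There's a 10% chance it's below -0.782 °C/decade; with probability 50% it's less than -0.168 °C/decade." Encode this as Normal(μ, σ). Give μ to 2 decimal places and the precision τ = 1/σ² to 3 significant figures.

The p-quantile of Normal(μ,σ) is μ + z_p·σ, with z_{0.1} = -1.282 and z_{0.5} = 0.
Eliminate σ: μ = (z₂·x₁ − z₁·x₂)/(z₂ − z₁) = (0·-0.782 − (-1.282)·-0.168)/1.282 = -0.17.
Then σ = (x₂ − x₁)/(z₂ − z₁) = (-0.168 − -0.782)/1.282 = 0.48.
Precision τ = 1/σ² = 1/0.4791² = 4.36.

μ = -0.17, τ = 4.36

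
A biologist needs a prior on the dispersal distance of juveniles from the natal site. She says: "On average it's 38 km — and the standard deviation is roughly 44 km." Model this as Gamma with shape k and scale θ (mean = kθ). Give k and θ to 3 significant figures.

k ≈ 0.746, θ ≈ 50.9

For Gamma(k, scale θ): mean = kθ, variance = kθ², so CV = 1/√k.
CV = SD/mean = 44/38 = 1.158, hence k = 1/CV² = 0.746.
Then θ = mean/k = 38/0.746 = 50.9.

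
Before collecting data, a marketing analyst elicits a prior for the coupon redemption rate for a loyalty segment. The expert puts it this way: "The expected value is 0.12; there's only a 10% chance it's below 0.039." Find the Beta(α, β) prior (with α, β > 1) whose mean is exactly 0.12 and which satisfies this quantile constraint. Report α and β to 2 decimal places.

α ≈ 2.32, β ≈ 16.98

With mean 0.12 fixed, write α = 0.12s, β = 0.88s where s = α+β.
Need P(θ < 0.039) = 0.1 under Beta(0.12s, 0.88s). Normal approximation: (q−m)/√(m(1−m)/s) ≈ z_{0.1} = -1.28, so s ≈ 0.12·0.88·(-1.28)²/(0.039−0.12)² = 26.4.
At s = 26.4: P(θ<0.039) ≈ 0.059. Adjusting to match 0.1 gives s ≈ 19.30.
So α = 0.12·19.30 ≈ 2.32, β = 0.88·19.30 ≈ 16.98.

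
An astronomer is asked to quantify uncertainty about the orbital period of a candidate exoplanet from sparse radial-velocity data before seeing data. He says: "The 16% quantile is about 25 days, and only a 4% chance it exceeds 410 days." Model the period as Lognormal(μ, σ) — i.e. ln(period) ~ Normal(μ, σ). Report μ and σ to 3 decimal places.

μ ≈ 4.232, σ ≈ 1.019

If T ~ Lognormal(μ,σ) then ln T ~ Normal(μ,σ), so the p-quantile of ln T is μ + z_p·σ.
ln(25) = 3.219 and ln(410) = 6.016; z_{0.16} = -0.9945, z_{0.96} = 1.751.
σ = (6.016 − 3.219)/(1.751 − (-0.9945)) = 1.019.
μ = 3.219 − (-0.9945)·1.019 = 4.232.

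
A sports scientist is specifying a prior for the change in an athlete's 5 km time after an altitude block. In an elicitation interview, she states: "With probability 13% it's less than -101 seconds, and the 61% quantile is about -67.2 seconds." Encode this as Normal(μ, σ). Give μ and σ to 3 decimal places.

μ = -73.916, σ = 24.045

For Normal(μ,σ), the p-quantile is μ + z_p·σ. Here z_{0.13} = -1.126, z_{0.61} = 0.2793.
So -101 = μ − 1.126σ and -67.2 = μ + 0.2793σ.
Subtracting: σ = (-67.2 − -101)/(0.2793 − (-1.126)) = 24.045.
Then μ = -101 − (-1.126)·24.045 = -73.916.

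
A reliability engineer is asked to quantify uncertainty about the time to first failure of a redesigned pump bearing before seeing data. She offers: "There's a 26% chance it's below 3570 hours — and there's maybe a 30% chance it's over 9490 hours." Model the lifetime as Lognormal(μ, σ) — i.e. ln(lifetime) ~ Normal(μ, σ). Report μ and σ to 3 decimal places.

μ ≈ 8.719, σ ≈ 0.837

If T ~ Lognormal(μ,σ) then ln T ~ Normal(μ,σ), so the p-quantile of ln T is μ + z_p·σ.
ln(3570) = 8.18 and ln(9490) = 9.158; z_{0.26} = -0.6433, z_{0.7} = 0.5244.
σ = (9.158 − 8.18)/(0.5244 − (-0.6433)) = 0.837.
μ = 8.18 − (-0.6433)·0.837 = 8.719.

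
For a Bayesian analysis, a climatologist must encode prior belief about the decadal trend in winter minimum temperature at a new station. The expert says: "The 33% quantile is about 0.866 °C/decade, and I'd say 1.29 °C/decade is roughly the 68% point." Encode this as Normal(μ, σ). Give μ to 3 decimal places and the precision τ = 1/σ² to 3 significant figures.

For Normal(μ,σ), the p-quantile is μ + z_p·σ. Here z_{0.33} = -0.4399, z_{0.68} = 0.4677.
So 0.866 = μ − 0.4399σ and 1.29 = μ + 0.4677σ.
Subtracting: σ = (1.29 − 0.866)/(0.4677 − (-0.4399)) = 0.467.
Then μ = 0.866 − (-0.4399)·0.467 = 1.072.
Precision τ = 1/σ² = 1/0.4672² = 4.58.

μ = 1.072, τ = 4.58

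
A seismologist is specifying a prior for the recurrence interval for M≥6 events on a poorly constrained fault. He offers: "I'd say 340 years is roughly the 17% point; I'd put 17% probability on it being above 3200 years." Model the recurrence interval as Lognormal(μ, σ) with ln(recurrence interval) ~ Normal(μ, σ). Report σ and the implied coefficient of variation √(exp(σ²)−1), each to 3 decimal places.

σ ≈ 1.175, CV ≈ 1.725

If T ~ Lognormal(μ,σ) then ln T ~ Normal(μ,σ), so the p-quantile of ln T is μ + z_p·σ.
ln(340) = 5.829 and ln(3200) = 8.071; z_{0.17} = -0.9542, z_{0.83} = 0.9542.
σ = (8.071 − 5.829)/(0.9542 − (-0.9542)) = 1.175.
μ = 5.829 − (-0.9542)·1.175 = 6.950.
CV = √(exp(σ²)−1) = √(exp(1.3802)−1) = 1.725.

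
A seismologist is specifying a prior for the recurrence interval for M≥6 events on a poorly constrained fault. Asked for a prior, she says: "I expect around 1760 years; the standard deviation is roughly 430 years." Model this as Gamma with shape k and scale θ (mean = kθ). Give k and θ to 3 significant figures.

k ≈ 16.8, θ ≈ 105

For Gamma(k, scale θ): mean = kθ, variance = kθ², so CV = 1/√k.
CV = SD/mean = 430/1760 = 0.2443, hence k = 1/CV² = 16.8.
Then θ = mean/k = 1760/16.8 = 105.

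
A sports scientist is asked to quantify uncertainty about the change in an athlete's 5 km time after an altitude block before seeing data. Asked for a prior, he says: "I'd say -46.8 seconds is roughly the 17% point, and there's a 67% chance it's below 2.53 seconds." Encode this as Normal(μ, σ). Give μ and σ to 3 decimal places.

μ = -13.036, σ = 35.385

The p-quantile of Normal(μ,σ) is μ + z_p·σ, with z_{0.17} = -0.9542 and z_{0.67} = 0.4399.
Eliminate σ: μ = (z₂·x₁ − z₁·x₂)/(z₂ − z₁) = (0.4399·-46.8 − (-0.9542)·2.53)/1.394 = -13.036.
Then σ = (x₂ − x₁)/(z₂ − z₁) = (2.53 − -46.8)/1.394 = 35.385.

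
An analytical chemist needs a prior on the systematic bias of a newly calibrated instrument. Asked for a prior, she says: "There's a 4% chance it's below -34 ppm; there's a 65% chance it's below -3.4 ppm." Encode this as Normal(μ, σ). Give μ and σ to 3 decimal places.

μ = -8.920, σ = 14.326

For Normal(μ,σ), the p-quantile is μ + z_p·σ. Here z_{0.04} = -1.751, z_{0.65} = 0.3853.
So -34 = μ − 1.751σ and -3.4 = μ + 0.3853σ.
Subtracting: σ = (-3.4 − -34)/(0.3853 − (-1.751)) = 14.326.
Then μ = -34 − (-1.751)·14.326 = -8.920.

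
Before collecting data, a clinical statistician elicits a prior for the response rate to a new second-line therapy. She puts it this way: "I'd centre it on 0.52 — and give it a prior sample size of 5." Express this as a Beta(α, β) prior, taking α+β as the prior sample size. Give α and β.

Under the effective-sample-size interpretation, Beta(α, β) has prior mean α/(α+β) and prior sample size α+β.
So α+β = 5 and α/(α+β) = 0.52, giving α = 0.52·5 = 2.6 and β = 5 − 2.6 = 2.4.

α = 2.6, β = 2.4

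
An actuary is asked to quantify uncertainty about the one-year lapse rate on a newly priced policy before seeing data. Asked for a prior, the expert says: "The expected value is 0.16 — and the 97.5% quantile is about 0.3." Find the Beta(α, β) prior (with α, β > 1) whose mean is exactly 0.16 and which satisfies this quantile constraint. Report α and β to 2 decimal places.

With mean 0.16 fixed, write α = 0.16s, β = 0.84s where s = α+β.
Need P(θ < 0.3) = 0.975 under Beta(0.16s, 0.84s). Normal approximation: (q−m)/√(m(1−m)/s) ≈ z_{0.975} = 1.96, so s ≈ 0.16·0.84·(1.96)²/(0.3−0.16)² = 26.3.
At s = 26.3: P(θ<0.3) ≈ 0.961. Adjusting to match 0.975 gives s ≈ 33.32.
So α = 0.16·33.32 ≈ 5.33, β = 0.84·33.32 ≈ 27.99.

α ≈ 5.33, β ≈ 27.99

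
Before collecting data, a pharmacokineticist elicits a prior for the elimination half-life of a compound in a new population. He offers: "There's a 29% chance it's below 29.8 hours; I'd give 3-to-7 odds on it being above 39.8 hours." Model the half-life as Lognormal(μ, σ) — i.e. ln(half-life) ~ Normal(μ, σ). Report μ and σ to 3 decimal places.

μ ≈ 3.543, σ ≈ 0.268

If T ~ Lognormal(μ,σ) then ln T ~ Normal(μ,σ), so the p-quantile of ln T is μ + z_p·σ.
ln(29.8) = 3.395 and ln(39.8) = 3.684; z_{0.29} = -0.5534, z_{0.7} = 0.5244.
σ = (3.684 − 3.395)/(0.5244 − (-0.5534)) = 0.268.
μ = 3.395 − (-0.5534)·0.268 = 3.543.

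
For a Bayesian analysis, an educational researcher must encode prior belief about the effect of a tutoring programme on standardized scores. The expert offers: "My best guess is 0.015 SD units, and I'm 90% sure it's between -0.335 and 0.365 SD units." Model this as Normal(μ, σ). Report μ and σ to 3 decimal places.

A symmetric 90% interval runs μ ± z·σ with z = 1.645.
Half-width = 0.35, so σ = 0.35/1.645 = 0.213.
μ is the stated best guess, 0.015.

μ = 0.015, σ = 0.213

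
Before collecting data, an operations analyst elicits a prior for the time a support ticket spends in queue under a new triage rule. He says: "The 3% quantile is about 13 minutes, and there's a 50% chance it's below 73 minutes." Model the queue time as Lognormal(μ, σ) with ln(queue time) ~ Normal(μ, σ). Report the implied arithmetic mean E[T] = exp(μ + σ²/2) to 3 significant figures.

If T ~ Lognormal(μ,σ) then ln T ~ Normal(μ,σ), so the p-quantile of ln T is μ + z_p·σ.
ln(13) = 2.565 and ln(73) = 4.29; z_{0.03} = -1.881, z_{0.5} = 0.
σ = (4.29 − 2.565)/(0 − (-1.881)) = 0.917.
μ = 2.565 − (-1.881)·0.917 = 4.290.
E[T] = exp(μ + σ²/2) = exp(4.290 + 0.4208) = 111 minutes.

E[T] ≈ 111 minutes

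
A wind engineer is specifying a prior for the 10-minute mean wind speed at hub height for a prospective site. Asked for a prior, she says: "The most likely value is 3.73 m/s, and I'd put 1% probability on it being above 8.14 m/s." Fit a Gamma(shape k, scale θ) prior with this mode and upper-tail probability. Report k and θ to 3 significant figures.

Gamma(k,θ) with k>1 has mode (k−1)θ, so θ = 3.73/(k−1).
Need P(X < 8.14) = 0.99 with θ tied to k this way. Start at k = 2, θ = 3.73: P(X<8.14) ≈ 0.641.
Too low — raise k to concentrate. Iterating converges to k ≈ 8.93.
Then θ = 3.73/(8.93−1) ≈ 0.47.

k ≈ 8.93, θ ≈ 0.47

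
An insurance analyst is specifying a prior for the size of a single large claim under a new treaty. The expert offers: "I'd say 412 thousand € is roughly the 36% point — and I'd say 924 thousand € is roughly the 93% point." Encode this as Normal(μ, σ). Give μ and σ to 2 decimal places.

μ = 512.06, σ = 279.13

For Normal(μ,σ), the p-quantile is μ + z_p·σ. Here z_{0.36} = -0.3585, z_{0.93} = 1.476.
So 412 = μ − 0.3585σ and 924 = μ + 1.476σ.
Subtracting: σ = (924 − 412)/(1.476 − (-0.3585)) = 279.13.
Then μ = 412 − (-0.3585)·279.13 = 512.06.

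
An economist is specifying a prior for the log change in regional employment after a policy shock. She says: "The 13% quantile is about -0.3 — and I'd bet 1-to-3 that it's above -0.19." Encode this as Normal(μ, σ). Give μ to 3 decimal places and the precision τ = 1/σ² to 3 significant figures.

μ = -0.231, τ = 268

The p-quantile of Normal(μ,σ) is μ + z_p·σ, with z_{0.13} = -1.126 and z_{0.75} = 0.6745.
Eliminate σ: μ = (z₂·x₁ − z₁·x₂)/(z₂ − z₁) = (0.6745·-0.3 − (-1.126)·-0.19)/1.801 = -0.231.
Then σ = (x₂ − x₁)/(z₂ − z₁) = (-0.19 − -0.3)/1.801 = 0.061.
Precision τ = 1/σ² = 1/0.06108² = 268.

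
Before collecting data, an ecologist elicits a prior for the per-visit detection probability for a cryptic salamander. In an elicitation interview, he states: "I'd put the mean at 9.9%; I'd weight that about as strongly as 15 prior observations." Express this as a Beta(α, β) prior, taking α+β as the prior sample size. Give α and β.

α = 1.485, β = 13.515

Under the effective-sample-size interpretation, Beta(α, β) has prior mean α/(α+β) and prior sample size α+β.
So α+β = 15 and α/(α+β) = 0.099, giving α = 0.099·15 = 1.485 and β = 15 − 1.485 = 13.515.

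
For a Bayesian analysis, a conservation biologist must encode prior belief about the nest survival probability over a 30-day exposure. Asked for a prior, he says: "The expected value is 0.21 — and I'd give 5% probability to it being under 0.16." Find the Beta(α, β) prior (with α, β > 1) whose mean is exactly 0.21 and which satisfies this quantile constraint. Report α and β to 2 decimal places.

α ≈ 34.57, β ≈ 130.03

With mean 0.21 fixed, write α = 0.21s, β = 0.79s where s = α+β.
Need P(θ < 0.16) = 0.05 under Beta(0.21s, 0.79s). Normal approximation: (q−m)/√(m(1−m)/s) ≈ z_{0.05} = -1.64, so s ≈ 0.21·0.79·(-1.64)²/(0.16−0.21)² = 179.5.
At s = 179.5: P(θ<0.16) ≈ 0.043. Adjusting to match 0.05 gives s ≈ 164.60.
So α = 0.21·164.60 ≈ 34.57, β = 0.79·164.60 ≈ 130.03.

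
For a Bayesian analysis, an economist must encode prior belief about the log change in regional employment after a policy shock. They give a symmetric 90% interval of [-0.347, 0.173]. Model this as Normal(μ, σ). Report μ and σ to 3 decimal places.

μ = -0.087, σ = 0.158

A symmetric 90% interval runs μ ± z·σ with z = 1.645.
Half-width = 0.26, so σ = 0.26/1.645 = 0.158.
μ is the interval midpoint, -0.087.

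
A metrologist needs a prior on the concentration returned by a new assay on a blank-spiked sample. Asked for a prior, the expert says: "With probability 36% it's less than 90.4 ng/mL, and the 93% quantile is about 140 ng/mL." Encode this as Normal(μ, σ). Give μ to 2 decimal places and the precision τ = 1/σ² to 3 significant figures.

μ = 100.09, τ = 0.00137

The p-quantile of Normal(μ,σ) is μ + z_p·σ, with z_{0.36} = -0.3585 and z_{0.93} = 1.476.
Eliminate σ: μ = (z₂·x₁ − z₁·x₂)/(z₂ − z₁) = (1.476·90.4 − (-0.3585)·140)/1.834 = 100.09.
Then σ = (x₂ − x₁)/(z₂ − z₁) = (140 − 90.4)/1.834 = 27.04.
Precision τ = 1/σ² = 1/27.04² = 0.00137.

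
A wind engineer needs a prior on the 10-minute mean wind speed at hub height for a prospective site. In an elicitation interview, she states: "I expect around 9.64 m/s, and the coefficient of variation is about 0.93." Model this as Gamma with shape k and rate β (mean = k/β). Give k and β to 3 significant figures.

For Gamma(k, rate β): mean = k/β, variance = k/β², so CV = 1/√k.
CV = 0.93, hence k = 1/CV² = 1.16.
Then β = k/mean = 1.16/9.64 = 0.12.

k ≈ 1.16, β ≈ 0.12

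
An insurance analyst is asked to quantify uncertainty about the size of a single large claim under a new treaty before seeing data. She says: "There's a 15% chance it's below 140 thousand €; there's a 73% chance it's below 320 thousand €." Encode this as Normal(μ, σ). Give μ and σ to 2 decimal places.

μ = 253.12, σ = 109.14

For Normal(μ,σ), the p-quantile is μ + z_p·σ. Here z_{0.15} = -1.036, z_{0.73} = 0.6128.
So 140 = μ − 1.036σ and 320 = μ + 0.6128σ.
Subtracting: σ = (320 − 140)/(0.6128 − (-1.036)) = 109.14.
Then μ = 140 − (-1.036)·109.14 = 253.12.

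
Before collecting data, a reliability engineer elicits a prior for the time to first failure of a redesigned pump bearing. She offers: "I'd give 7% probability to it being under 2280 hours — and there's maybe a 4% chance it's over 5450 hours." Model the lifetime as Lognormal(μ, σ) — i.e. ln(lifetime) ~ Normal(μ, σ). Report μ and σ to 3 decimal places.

μ ≈ 8.131, σ ≈ 0.270

If T ~ Lognormal(μ,σ) then ln T ~ Normal(μ,σ), so the p-quantile of ln T is μ + z_p·σ.
ln(2280) = 7.732 and ln(5450) = 8.603; z_{0.07} = -1.476, z_{0.96} = 1.751.
σ = (8.603 − 7.732)/(1.751 − (-1.476)) = 0.270.
μ = 7.732 − (-1.476)·0.270 = 8.131.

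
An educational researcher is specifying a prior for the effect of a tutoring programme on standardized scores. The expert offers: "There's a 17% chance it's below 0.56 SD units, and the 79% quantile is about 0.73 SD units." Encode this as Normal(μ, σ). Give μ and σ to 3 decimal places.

μ = 0.652, σ = 0.097

The p-quantile of Normal(μ,σ) is μ + z_p·σ, with z_{0.17} = -0.9542 and z_{0.79} = 0.8064.
Eliminate σ: μ = (z₂·x₁ − z₁·x₂)/(z₂ − z₁) = (0.8064·0.56 − (-0.9542)·0.73)/1.761 = 0.652.
Then σ = (x₂ − x₁)/(z₂ − z₁) = (0.73 − 0.56)/1.761 = 0.097.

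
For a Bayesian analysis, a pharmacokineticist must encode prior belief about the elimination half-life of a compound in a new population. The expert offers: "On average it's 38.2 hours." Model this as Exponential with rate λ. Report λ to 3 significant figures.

Exponential mean = 1/λ, so λ = 1/38.2 = 0.0262.

λ ≈ 0.0262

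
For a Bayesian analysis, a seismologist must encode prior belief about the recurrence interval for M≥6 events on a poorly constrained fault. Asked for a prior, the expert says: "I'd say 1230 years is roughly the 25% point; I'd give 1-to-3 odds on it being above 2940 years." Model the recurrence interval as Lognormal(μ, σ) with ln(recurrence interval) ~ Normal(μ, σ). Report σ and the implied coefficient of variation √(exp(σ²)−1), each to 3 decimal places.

If T ~ Lognormal(μ,σ) then ln T ~ Normal(μ,σ), so the p-quantile of ln T is μ + z_p·σ.
ln(1230) = 7.115 and ln(2940) = 7.986; z_{0.25} = -0.6745, z_{0.75} = 0.6745.
σ = (7.986 − 7.115)/(0.6745 − (-0.6745)) = 0.646.
μ = 7.115 − (-0.6745)·0.646 = 7.550.
CV = √(exp(σ²)−1) = √(exp(0.4173)−1) = 0.720.

σ ≈ 0.646, CV ≈ 0.720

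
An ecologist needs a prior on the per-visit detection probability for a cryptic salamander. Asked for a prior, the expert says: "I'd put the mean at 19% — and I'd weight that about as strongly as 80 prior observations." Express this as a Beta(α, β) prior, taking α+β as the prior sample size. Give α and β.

Under the effective-sample-size interpretation, Beta(α, β) has prior mean α/(α+β) and prior sample size α+β.
So α+β = 80 and α/(α+β) = 0.19, giving α = 0.19·80 = 15.2 and β = 80 − 15.2 = 64.8.

α = 15.2, β = 64.8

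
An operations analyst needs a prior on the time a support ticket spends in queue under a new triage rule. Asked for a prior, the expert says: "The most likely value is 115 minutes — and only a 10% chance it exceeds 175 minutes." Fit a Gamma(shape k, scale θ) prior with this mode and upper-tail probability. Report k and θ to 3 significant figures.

k ≈ 11.6, θ ≈ 10.9

Gamma(k,θ) with k>1 has mode (k−1)θ, so θ = 115/(k−1).
Need P(X < 175) = 0.9 with θ tied to k this way. Start at k = 2, θ = 115: P(X<175) ≈ 0.449.
Too low — raise k to concentrate. Iterating converges to k ≈ 11.6.
Then θ = 115/(11.6−1) ≈ 10.9.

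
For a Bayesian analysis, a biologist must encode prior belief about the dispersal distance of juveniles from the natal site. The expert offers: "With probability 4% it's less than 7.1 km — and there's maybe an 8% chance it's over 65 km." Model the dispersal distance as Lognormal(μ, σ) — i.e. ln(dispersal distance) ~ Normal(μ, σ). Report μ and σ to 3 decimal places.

μ ≈ 3.188, σ ≈ 0.702

If T ~ Lognormal(μ,σ) then ln T ~ Normal(μ,σ), so the p-quantile of ln T is μ + z_p·σ.
ln(7.1) = 1.96 and ln(65) = 4.174; z_{0.04} = -1.751, z_{0.92} = 1.405.
σ = (4.174 − 1.96)/(1.405 − (-1.751)) = 0.702.
μ = 1.96 − (-1.751)·0.702 = 3.188.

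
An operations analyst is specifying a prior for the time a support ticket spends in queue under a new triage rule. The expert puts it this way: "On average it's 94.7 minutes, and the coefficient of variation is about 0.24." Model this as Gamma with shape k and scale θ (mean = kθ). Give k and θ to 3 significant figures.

For Gamma(k, scale θ): mean = kθ, variance = kθ², so CV = 1/√k.
CV = 0.24, hence k = 1/CV² = 17.4.
Then θ = mean/k = 94.7/17.4 = 5.45.

k ≈ 17.4, θ ≈ 5.45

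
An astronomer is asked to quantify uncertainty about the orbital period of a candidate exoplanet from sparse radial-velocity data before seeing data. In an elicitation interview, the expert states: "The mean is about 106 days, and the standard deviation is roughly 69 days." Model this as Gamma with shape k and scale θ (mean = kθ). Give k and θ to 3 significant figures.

k ≈ 2.36, θ ≈ 44.9

For Gamma(k, scale θ): mean = kθ, variance = kθ², so CV = 1/√k.
CV = SD/mean = 69/106 = 0.6509, hence k = 1/CV² = 2.36.
Then θ = mean/k = 106/2.36 = 44.9.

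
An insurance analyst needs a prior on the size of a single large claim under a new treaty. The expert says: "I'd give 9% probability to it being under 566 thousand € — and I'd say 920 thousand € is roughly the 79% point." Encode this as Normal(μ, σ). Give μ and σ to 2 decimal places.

For Normal(μ,σ), the p-quantile is μ + z_p·σ. Here z_{0.09} = -1.341, z_{0.79} = 0.8064.
So 566 = μ − 1.341σ and 920 = μ + 0.8064σ.
Subtracting: σ = (920 − 566)/(0.8064 − (-1.341)) = 164.87.
Then μ = 566 − (-1.341)·164.87 = 787.05.

μ = 787.05, σ = 164.87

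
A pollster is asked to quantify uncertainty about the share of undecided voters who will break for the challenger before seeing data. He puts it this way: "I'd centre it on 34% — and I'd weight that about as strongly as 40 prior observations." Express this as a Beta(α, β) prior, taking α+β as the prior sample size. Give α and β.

Under the effective-sample-size interpretation, Beta(α, β) has prior mean α/(α+β) and prior sample size α+β.
So α+β = 40 and α/(α+β) = 0.34, giving α = 0.34·40 = 13.6 and β = 40 − 13.6 = 26.4.

α = 13.6, β = 26.4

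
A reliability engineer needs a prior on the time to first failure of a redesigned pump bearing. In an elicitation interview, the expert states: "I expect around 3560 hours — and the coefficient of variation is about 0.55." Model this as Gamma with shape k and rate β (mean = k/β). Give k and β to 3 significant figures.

For Gamma(k, rate β): mean = k/β, variance = k/β², so CV = 1/√k.
CV = 0.55, hence k = 1/CV² = 3.31.
Then β = k/mean = 3.31/3560 = 0.000929.

k ≈ 3.31, β ≈ 0.000929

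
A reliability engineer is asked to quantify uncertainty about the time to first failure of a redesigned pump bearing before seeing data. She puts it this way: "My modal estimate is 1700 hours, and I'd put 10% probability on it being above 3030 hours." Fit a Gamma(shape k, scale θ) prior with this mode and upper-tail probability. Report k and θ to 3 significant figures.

Gamma(k,θ) with k>1 has mode (k−1)θ, so θ = 1700/(k−1).
Need P(X < 3030) = 0.9 with θ tied to k this way. Start at k = 2, θ = 1700: P(X<3030) ≈ 0.532.
Too low — raise k to concentrate. Iterating converges to k ≈ 6.7.
Then θ = 1700/(6.7−1) ≈ 298.

k ≈ 6.7, θ ≈ 298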